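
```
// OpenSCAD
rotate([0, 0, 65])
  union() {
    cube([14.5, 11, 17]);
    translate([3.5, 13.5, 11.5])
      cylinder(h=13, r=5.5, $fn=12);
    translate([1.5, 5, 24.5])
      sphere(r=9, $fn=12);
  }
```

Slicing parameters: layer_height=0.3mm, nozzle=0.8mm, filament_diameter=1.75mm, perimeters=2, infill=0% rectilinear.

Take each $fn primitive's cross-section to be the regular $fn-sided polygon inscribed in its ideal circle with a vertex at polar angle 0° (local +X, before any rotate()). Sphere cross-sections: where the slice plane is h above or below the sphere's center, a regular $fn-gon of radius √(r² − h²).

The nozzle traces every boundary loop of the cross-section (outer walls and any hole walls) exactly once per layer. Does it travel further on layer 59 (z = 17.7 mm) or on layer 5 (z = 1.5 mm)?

layer 59 (z = 17.7 mm)

Layer 59 (z = 17.7): the cube does not reach this height (z outside [0, 17]); the r=5.5 cylinder at (3.5, 13.5) contributes a regular 12-gon of circumradius 5.5 (perimeter = 2·12·5.500·sin(180°/12) = 34.16 mm); the r=9 sphere at (1.5, 5) contributes a regular 12-gon of circumradius √(9²−6.8²) = 5.896 (perimeter = 2·12·5.896·sin(180°/12) = 36.62 mm); Merging all regions: the regions partially overlap (shared area 11.20 mm²), so the edge portions inside another operand are dropped and the merged outline is re-measured after clipping — boundary = 55.77 mm; (rotated 65° about Z; rotation is an isometry so areas/perimeters/island counts are preserved). So its perimeter = 55.77 mm. Layer 5 (z = 1.5): the cube (footprint 14.5×11) is included at this height (perimeter 51.00 mm); the cylinder at (3.5, 13.5) does not reach this height (z outside [11.5, 24.5]); the sphere at (1.5, 5) is not intersected at this z (|z−center|=23.000 > r=9); Combining (union): only the 14.5×11 cube is present, so the union is just that shape — boundary = 51.00 mm; (whole slice rotated 65° about Z — lengths, areas and connectivity unchanged). So its perimeter = 51.00 mm. Layer 59 is larger (55.77 vs 51.00 mm).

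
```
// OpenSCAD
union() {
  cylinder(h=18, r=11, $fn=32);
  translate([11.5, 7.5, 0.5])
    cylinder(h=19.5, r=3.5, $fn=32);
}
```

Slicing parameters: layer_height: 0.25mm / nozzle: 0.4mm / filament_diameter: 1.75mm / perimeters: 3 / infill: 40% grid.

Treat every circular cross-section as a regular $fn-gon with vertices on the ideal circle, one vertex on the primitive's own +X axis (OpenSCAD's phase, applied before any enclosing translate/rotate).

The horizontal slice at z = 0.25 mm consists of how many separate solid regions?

At z = 0.25 mm: the r=11 cylinder contributes a regular 32-gon of circumradius 11; the cylinder at (11.5, 7.5) is absent (z outside [0.5, 20]); Combining (union): only the r=11 cylinder is present, so the union is just that shape — 1 connected region. The result has 1 disconnected region.

1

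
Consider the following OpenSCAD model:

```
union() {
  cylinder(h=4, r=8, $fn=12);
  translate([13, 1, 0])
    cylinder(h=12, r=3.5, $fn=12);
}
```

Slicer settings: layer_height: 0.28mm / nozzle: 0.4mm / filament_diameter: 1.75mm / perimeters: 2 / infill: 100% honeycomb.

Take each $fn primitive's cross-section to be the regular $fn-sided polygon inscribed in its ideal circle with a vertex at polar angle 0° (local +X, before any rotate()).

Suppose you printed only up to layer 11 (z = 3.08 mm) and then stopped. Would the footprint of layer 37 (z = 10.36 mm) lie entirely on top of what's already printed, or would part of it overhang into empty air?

Compare the two slices. At z = 3.08: the r=8 cylinder contributes a regular 12-gon of circumradius 8 (area = (12/2)·8.000²·sin(360°/12) = 192.00 mm²); the r=3.5 cylinder at (13, 1) gives a regular 12-gon of circumradius 3.5 (constant along its height) (area = (12/2)·3.500²·sin(360°/12) = 36.75 mm²); Merging all regions: the 2 present regions are separate (no shared area or edge), so areas and boundary lengths simply add and each stays a separate island — area = 228.75 mm². At z = 10.36: the cylinder is not intersected at this z (z outside [0, 4]); the r=3.5 cylinder at (13, 1) contributes a regular 12-gon of circumradius 3.5 (area = (12/2)·3.500²·sin(360°/12) = 36.75 mm²); Merging all regions: only the r=3.5 cylinder at (13, 1) is present, so the union is just that shape — area = 36.75 mm². Checking containment: the cross-section at z = 10.36 is a subset of the cross-section at z = 3.08.

entirely on top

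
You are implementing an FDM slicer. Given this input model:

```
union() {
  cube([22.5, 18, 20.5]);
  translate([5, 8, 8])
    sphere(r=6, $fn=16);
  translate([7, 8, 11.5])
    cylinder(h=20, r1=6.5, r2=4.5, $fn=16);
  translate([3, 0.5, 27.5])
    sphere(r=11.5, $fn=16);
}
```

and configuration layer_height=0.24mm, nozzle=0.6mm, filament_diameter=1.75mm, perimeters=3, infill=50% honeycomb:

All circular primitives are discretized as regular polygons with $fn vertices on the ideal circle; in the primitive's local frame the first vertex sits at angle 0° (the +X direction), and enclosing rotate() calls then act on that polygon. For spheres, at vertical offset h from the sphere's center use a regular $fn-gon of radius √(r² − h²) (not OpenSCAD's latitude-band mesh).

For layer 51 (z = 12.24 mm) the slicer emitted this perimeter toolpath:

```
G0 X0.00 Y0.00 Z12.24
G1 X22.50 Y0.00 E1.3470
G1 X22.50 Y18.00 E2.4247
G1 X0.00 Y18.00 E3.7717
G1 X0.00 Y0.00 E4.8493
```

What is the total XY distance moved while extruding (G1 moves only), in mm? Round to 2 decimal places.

81.00 mm

Sum the Euclidean lengths of each G1 segment: total = 81.00 mm.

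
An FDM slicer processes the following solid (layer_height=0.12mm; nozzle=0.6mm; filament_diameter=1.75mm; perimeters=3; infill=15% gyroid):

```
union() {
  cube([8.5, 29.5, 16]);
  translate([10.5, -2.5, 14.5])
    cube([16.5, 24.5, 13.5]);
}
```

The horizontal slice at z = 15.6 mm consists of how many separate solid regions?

2

At z = 15.6 mm: the 8.5×29.5 cube contributes its full rectangle; the 16.5×24.5 cube at (10.5, -2.5) contributes its full rectangle; Merging all regions: the 2 present regions are separate (no shared area or edge), so areas and boundary lengths simply add and each stays a separate island — 2 connected regions. The result has 2 disconnected regions.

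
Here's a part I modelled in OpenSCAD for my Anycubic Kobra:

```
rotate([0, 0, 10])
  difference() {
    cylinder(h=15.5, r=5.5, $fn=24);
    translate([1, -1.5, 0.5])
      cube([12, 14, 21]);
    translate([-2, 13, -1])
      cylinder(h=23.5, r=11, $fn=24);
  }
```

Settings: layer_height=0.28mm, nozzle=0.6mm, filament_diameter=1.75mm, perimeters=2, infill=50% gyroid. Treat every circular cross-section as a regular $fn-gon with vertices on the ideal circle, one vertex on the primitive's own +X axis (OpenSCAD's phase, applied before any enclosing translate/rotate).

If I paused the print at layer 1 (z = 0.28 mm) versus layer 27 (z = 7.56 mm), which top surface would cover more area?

Layer 1 (z = 0.28): the cylinder: section is a regular 24-gon, circumradius r=5.5 (area = (24/2)·5.500²·sin(360°/24) = 93.95 mm²); the cube at (1, -1.5) is not intersected at this z (z outside [0.5, 21.5]); the r=11 cylinder at (-2, 13) gives a regular 24-gon of circumradius 11 (constant along its height) (area = (24/2)·11.000²·sin(360°/24) = 375.81 mm²); Subtracting the remaining from the first: starting from the r=5.5 cylinder (93.95 mm²), the r=11 cylinder at (-2, 13) partially overlaps it — only the 20.12 mm² overlap (of its 375.81 mm²) is removed, clipping the outline — area = 73.83 mm²; (rotated 10° about Z; rotation is an isometry so areas/perimeters/island counts are preserved). So its area = 73.83 mm². Layer 27 (z = 7.56): the r=5.5 cylinder gives a regular 24-gon of circumradius 5.5 (constant along its height) (area = (24/2)·5.500²·sin(360°/24) = 93.95 mm²); the cube at (1, -1.5) is present — its section is the full 12×14 rectangle (area 168.00 mm²); the cylinder at (-2, 13): section is a regular 24-gon, circumradius r=11 (area = (24/2)·11.000²·sin(360°/24) = 375.81 mm²); Subtracting the remaining from the first: starting from the r=5.5 cylinder (93.95 mm²), the 12×14 cube at (1, -1.5) partially overlaps it — only the 24.65 mm² overlap (of its 168.00 mm²) is removed, clipping the outline; the r=11 cylinder at (-2, 13) partially overlaps it — only the 15.05 mm² overlap (of its 375.81 mm²) is removed, clipping the outline — area = 54.25 mm²; (rotated 10° about Z; rotation is an isometry so areas/perimeters/island counts are preserved). So its area = 54.25 mm². Layer 1 is larger (73.83 vs 54.25 mm²).

layer 1 (z = 0.28 mm)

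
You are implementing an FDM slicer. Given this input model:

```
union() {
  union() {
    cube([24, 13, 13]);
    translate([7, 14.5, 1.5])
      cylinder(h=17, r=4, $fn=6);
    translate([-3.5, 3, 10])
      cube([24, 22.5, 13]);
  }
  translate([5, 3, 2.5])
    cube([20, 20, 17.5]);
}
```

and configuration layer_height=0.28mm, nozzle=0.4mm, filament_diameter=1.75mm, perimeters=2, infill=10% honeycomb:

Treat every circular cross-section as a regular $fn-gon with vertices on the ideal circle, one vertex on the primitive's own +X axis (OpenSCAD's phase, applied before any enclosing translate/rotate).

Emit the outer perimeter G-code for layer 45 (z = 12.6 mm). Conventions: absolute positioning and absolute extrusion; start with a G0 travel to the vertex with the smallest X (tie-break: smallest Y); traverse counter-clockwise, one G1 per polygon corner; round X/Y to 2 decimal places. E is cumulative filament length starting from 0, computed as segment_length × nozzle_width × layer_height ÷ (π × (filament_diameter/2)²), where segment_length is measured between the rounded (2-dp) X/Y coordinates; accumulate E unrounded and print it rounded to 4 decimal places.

At z = 12.6 mm: the cube (footprint 24×13) is included at this height; the r=4 cylinder at (7, 14.5) gives a regular 6-gon of circumradius 4 (constant along its height); the cube at (-3.5, 3) is present — its section is the full 24×22.5 rectangle; Combining (union): the regions partially overlap (shared area 246.57 mm²), so overlapping operands fuse into one piece — 1 connected region; the cube at (5, 3) is present — its section is the full 20×20 rectangle; Combining (union): the regions partially overlap (shared area 345.00 mm²), so overlapping operands fuse into one piece — 1 connected region. The outline is a single polygon with 10 vertices. Extrusion per mm of travel: 0.4 × 0.28 / (π × 0.875²) = 0.046564. Accumulating E over each segment gives final E = 5.0289.

G0 X-3.50 Y3.00 Z12.60
G1 X0.00 Y3.00 E0.1630
G1 X0.00 Y0.00 E0.3027
G1 X24.00 Y0.00 E1.4202
G1 X24.00 Y3.00 E1.5599
G1 X25.00 Y3.00 E1.6065
G1 X25.00 Y23.00 E2.5377
G1 X20.50 Y23.00 E2.7473
G1 X20.50 Y25.50 E2.8637
G1 X-3.50 Y25.50 E3.9812
G1 X-3.50 Y3.00 E5.0289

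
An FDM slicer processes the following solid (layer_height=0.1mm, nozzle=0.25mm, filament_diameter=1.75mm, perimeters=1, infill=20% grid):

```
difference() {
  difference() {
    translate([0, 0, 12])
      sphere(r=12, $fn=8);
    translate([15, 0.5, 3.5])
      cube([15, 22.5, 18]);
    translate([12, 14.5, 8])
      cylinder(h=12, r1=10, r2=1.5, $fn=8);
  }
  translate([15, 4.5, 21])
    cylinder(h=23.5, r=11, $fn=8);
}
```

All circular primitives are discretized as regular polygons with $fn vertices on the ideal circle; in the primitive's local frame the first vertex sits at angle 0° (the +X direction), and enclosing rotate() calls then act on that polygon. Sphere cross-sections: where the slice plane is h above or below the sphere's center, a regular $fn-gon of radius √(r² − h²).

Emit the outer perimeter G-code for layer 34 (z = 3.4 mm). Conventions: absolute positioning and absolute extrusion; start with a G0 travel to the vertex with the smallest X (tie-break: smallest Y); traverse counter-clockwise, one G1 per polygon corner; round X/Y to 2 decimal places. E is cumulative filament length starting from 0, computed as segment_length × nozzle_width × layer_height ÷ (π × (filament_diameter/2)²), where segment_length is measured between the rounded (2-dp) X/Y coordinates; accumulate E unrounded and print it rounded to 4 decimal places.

At z = 3.4 mm: the sphere: section is a regular 8-gon, circumradius = √(r²−h²) = √(12²−8.6²) = 8.369; the cube at (15, 0.5) does not reach this height (z outside [3.5, 21.5]); the cone at (12, 14.5) is not intersected at this z (z outside [8, 20]); Subtracting the remaining from the first: none of the subtracted shapes is present at this height, so the r=12 sphere is unchanged — 1 connected region; the cylinder at (15, 4.5) is absent (z outside [21, 44.5]); Subtracting the remaining from the first: none of the subtracted shapes is present at this height, so the result so far is unchanged — 1 connected region. The outline is a single polygon with 8 vertices. Extrusion per mm of travel: 0.25 × 0.1 / (π × 0.875²) = 0.010394. Accumulating E over each segment gives final E = 0.5327.

G0 X-8.37 Y0.00 Z3.40
G1 X-5.92 Y-5.92 E0.0666
G1 X0.00 Y-8.37 E0.1332
G1 X5.92 Y-5.92 E0.1998
G1 X8.37 Y0.00 E0.2664
G1 X5.92 Y5.92 E0.3330
G1 X0.00 Y8.37 E0.3996
G1 X-5.92 Y5.92 E0.4661
G1 X-8.37 Y0.00 E0.5327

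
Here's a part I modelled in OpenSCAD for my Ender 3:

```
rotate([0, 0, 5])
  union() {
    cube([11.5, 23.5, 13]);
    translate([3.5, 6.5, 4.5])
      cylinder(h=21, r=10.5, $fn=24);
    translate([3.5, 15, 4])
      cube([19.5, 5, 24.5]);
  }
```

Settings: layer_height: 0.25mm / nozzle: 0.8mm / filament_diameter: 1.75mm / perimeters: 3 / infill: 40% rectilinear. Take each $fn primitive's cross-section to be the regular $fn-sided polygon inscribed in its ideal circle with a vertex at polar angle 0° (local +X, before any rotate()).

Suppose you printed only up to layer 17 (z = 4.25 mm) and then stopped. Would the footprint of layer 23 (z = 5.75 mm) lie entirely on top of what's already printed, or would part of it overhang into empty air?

Compare the two slices. At z = 4.25: the cube (footprint 11.5×23.5) is included at this height (area 270.25 mm²); the cylinder at (3.5, 6.5) is absent (z outside [4.5, 25.5]); the 19.5×5 cube at (3.5, 15) contributes its full rectangle (area 97.50 mm²); Merging all regions: the regions partially overlap — summed areas 367.75 mm² minus the doubly-counted overlap 40.00 mm² gives 327.75 mm² — area = 327.75 mm²; (whole slice rotated 5° about Z — lengths, areas and connectivity unchanged). At z = 5.75: the cube is present — its section is the full 11.5×23.5 rectangle (area 270.25 mm²); the cylinder at (3.5, 6.5): section is a regular 24-gon, circumradius r=10.5 (area = (24/2)·10.500²·sin(360°/24) = 342.42 mm²); the cube at (3.5, 15) (footprint 19.5×5) is included at this height (area 97.50 mm²); Taking the union: the regions partially overlap — summed areas 710.17 mm² minus the doubly-counted overlap 225.03 mm² gives 485.14 mm² — area = 485.14 mm²; (rotated 5° about Z; rotation is an isometry so areas/perimeters/island counts are preserved). Checking containment: at z = 5.75 the cross-section extends beyond the z = 4.25 cross-section by about 157.39 mm².

part overhangs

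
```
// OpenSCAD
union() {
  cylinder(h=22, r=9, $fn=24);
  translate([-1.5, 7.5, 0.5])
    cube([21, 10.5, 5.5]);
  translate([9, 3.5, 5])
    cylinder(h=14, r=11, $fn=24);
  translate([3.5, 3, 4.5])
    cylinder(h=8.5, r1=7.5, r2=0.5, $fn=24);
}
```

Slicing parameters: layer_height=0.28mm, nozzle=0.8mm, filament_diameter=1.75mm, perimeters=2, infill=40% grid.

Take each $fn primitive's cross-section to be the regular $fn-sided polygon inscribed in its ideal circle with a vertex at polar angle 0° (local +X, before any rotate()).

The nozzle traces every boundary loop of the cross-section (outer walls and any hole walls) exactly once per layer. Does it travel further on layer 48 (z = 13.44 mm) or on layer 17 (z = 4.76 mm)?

Layer 48 (z = 13.44): the r=9 cylinder contributes a regular 24-gon of circumradius 9 (perimeter = 2·24·9.000·sin(180°/24) = 56.39 mm); the cube at (-1.5, 7.5) is not intersected at this z (z outside [0.5, 6]); the r=11 cylinder at (9, 3.5) contributes a regular 24-gon of circumradius 11 (perimeter = 2·24·11.000·sin(180°/24) = 68.92 mm); the cone at (3.5, 3) does not reach this height (z outside [4.5, 13]); Combining (union): the regions partially overlap (shared area 124.92 mm²), so the edge portions inside another operand are dropped and the merged outline is re-measured after clipping — boundary = 83.22 mm. So its perimeter = 83.22 mm. Layer 17 (z = 4.76): the cylinder: section is a regular 24-gon, circumradius r=9 (perimeter = 2·24·9.000·sin(180°/24) = 56.39 mm); the cube at (-1.5, 7.5) (footprint 21×10.5) is included at this height (perimeter 63.00 mm); the cylinder at (9, 3.5) is not intersected at this z (z outside [5, 19]); the cone at (3.5, 3) (r1=7.5→r2=0.5) has section circumradius 7.286 here — a regular 24-gon (perimeter = 2·24·7.286·sin(180°/24) = 45.65 mm); Combining (union): the regions partially overlap (shared area 150.90 mm²), so the edge portions inside another operand are dropped and the merged outline is re-measured after clipping — boundary = 100.22 mm. So its perimeter = 100.22 mm. Layer 17 is larger (100.22 vs 83.22 mm).

layer 17 (z = 4.76 mm)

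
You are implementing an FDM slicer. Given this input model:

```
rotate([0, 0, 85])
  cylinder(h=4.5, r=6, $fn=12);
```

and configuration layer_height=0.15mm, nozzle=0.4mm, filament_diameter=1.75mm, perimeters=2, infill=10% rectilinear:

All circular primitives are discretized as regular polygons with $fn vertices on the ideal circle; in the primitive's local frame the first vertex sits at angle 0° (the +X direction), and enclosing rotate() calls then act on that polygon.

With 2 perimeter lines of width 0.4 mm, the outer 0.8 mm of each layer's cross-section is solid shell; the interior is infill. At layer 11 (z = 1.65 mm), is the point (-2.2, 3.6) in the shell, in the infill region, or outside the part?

At z = 1.65 mm: the r=6 cylinder contributes a regular 12-gon of circumradius 6; (rotated 85° about Z; rotation is an isometry so areas/perimeters/island counts are preserved). Overall, the cross-section is a single solid region. Undo the 85° rotation: the query point maps to (3.395, 2.505) in the un-rotated model frame. The nearest boundary edge runs (5.20, 3.00)→(3.00, 5.20); distance from the point to it = 1.62 mm. The point is inside the cross-section and 1.62 mm from the nearest boundary — more than the 0.8 mm shell width (2 × 0.4), so it's in the infill interior.

infill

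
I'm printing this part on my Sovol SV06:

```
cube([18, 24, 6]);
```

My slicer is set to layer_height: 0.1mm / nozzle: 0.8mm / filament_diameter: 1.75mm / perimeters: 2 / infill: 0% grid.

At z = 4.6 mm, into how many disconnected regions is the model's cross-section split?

1

At z = 4.6 mm: the cube is present — its section is the full 18×24 rectangle. The result has 1 disconnected region.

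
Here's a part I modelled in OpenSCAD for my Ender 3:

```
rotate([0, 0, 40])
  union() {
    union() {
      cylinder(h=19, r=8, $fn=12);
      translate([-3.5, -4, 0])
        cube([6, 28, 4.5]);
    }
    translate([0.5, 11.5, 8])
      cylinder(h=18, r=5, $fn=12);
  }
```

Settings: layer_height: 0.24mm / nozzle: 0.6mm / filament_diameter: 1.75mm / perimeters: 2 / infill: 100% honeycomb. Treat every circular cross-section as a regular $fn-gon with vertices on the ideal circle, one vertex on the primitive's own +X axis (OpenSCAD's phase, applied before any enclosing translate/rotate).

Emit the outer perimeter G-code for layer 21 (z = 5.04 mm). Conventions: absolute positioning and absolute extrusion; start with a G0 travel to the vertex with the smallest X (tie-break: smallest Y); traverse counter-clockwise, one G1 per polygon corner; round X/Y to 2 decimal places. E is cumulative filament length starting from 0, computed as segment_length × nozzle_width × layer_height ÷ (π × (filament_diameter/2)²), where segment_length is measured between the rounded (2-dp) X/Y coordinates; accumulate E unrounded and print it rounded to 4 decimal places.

G0 X-7.88 Y-1.39 Z5.04
G1 X-6.13 Y-5.14 E0.2477
G1 X-2.74 Y-7.52 E0.4957
G1 X1.39 Y-7.88 E0.7439
G1 X5.14 Y-6.13 E0.9917
G1 X7.52 Y-2.74 E1.2396
G1 X7.88 Y1.39 E1.4878
G1 X6.13 Y5.14 E1.7356
G1 X2.74 Y7.52 E1.9836
G1 X-1.39 Y7.88 E2.2318
G1 X-5.14 Y6.13 E2.4795
G1 X-7.52 Y2.74 E2.7275
G1 X-7.88 Y-1.39 E2.9757

At z = 5.04 mm: the r=8 cylinder gives a regular 12-gon of circumradius 8 (constant along its height); the cube at (-3.5, -4) does not reach this height (z outside [0, 4.5]); Combining (union): only the r=8 cylinder is present, so the union is just that shape — 1 connected region; the cylinder at (0.5, 11.5) is absent (z outside [8, 26]); Taking the union: only that combined region is present, so the union is just that shape — 1 connected region; (whole slice rotated 40° about Z — lengths, areas and connectivity unchanged). The outline is a single polygon with 12 vertices. Extrusion per mm of travel: 0.6 × 0.24 / (π × 0.875²) = 0.059868. Accumulating E over each segment gives final E = 2.9757.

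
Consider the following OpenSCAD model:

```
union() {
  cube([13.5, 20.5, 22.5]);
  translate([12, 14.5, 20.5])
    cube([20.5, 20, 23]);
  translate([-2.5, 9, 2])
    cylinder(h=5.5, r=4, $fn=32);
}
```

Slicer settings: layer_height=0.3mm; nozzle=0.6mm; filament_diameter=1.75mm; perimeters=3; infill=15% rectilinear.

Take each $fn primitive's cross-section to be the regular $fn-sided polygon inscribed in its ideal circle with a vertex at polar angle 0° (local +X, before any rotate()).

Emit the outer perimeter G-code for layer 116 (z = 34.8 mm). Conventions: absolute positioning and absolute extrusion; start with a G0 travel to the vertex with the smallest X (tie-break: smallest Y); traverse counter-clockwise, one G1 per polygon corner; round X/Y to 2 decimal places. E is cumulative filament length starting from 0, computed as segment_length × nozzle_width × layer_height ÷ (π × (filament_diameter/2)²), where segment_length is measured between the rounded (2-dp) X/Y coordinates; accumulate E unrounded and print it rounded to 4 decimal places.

At z = 34.8 mm: the cube is absent (z outside [0, 22.5]); the cube at (12, 14.5) (footprint 20.5×20) is included at this height; the cylinder at (-2.5, 9) is absent (z outside [2, 7.5]); Merging all regions: only the 20.5×20 cube at (12, 14.5) is present, so the union is just that shape — 1 connected region. The outline is a single polygon with 4 vertices. Extrusion per mm of travel: 0.6 × 0.3 / (π × 0.875²) = 0.074835. Accumulating E over each segment gives final E = 6.0617.

G0 X12.00 Y14.50 Z34.80
G1 X32.50 Y14.50 E1.5341
G1 X32.50 Y34.50 E3.0308
G1 X12.00 Y34.50 E4.5650
G1 X12.00 Y14.50 E6.0617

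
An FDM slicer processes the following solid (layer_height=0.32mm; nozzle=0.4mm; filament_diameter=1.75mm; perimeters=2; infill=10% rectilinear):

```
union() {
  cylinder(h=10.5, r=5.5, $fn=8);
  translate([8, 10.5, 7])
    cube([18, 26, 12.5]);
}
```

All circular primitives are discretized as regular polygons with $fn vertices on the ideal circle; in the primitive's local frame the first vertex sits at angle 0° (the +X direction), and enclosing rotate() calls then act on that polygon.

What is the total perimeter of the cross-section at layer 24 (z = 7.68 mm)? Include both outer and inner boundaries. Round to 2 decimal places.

121.68 mm

At z = 7.68 mm: the r=5.5 cylinder gives a regular 8-gon of circumradius 5.5 (constant along its height) (perimeter = 2·8·5.500·sin(180°/8) = 33.68 mm); the 18×26 cube at (8, 10.5) contributes its full rectangle (perimeter 88.00 mm); Merging all regions: the 2 present regions are separate (no shared area or edge), so areas and boundary lengths simply add and each stays a separate island — boundary = 121.68 mm. Overall, the cross-section has 2 separate islands. Total boundary length (outer) = 121.68 mm.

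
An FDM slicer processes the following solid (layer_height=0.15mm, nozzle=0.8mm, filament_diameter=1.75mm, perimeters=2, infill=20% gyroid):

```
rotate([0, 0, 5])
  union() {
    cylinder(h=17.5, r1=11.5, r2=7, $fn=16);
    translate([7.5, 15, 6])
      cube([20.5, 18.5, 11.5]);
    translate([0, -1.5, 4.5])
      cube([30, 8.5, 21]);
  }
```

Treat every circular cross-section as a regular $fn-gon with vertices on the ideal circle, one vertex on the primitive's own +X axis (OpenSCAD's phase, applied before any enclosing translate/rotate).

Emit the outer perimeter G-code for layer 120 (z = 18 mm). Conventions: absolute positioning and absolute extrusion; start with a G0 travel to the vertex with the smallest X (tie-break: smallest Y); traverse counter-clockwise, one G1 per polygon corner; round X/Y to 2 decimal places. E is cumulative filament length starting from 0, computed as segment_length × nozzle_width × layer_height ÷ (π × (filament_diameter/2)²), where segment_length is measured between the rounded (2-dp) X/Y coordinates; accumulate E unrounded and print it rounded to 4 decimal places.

At z = 18 mm: the cone does not reach this height (z outside [0, 17.5]); the cube at (7.5, 15) does not reach this height (z outside [6, 17.5]); the cube at (0, -1.5) is present — its section is the full 30×8.5 rectangle; Combining (union): only the 30×8.5 cube at (0, -1.5) is present, so the union is just that shape — 1 connected region; (rotated 5° about Z; rotation is an isometry so areas/perimeters/island counts are preserved). The outline is a single polygon with 4 vertices. Extrusion per mm of travel: 0.8 × 0.15 / (π × 0.875²) = 0.049890. Accumulating E over each segment gives final E = 3.8417.

G0 X-0.61 Y6.97 Z18.00
G1 X0.13 Y-1.49 E0.4237
G1 X30.02 Y1.12 E1.9206
G1 X29.28 Y9.59 E2.3448
G1 X-0.61 Y6.97 E3.8417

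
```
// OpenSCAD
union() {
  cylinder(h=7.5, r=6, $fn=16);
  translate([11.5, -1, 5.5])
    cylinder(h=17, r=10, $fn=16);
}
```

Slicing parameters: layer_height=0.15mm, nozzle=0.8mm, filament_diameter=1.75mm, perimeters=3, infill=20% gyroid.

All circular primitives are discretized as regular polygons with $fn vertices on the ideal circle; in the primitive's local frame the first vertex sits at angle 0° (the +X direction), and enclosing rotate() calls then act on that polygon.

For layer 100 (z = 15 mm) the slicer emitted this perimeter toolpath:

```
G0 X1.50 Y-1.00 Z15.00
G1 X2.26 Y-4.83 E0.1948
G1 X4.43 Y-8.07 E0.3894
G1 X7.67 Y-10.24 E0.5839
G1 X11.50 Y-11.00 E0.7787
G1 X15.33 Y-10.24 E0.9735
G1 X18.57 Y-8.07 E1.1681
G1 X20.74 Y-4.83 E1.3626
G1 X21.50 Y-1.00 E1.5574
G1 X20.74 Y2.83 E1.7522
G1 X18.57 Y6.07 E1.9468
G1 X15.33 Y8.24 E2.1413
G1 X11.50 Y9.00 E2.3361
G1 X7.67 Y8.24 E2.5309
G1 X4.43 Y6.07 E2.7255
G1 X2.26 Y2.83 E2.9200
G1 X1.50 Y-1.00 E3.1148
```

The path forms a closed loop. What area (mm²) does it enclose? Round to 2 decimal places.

306.19 mm²

Apply the shoelace formula to the sequence of (X, Y) vertices; enclosed area = 306.19 mm².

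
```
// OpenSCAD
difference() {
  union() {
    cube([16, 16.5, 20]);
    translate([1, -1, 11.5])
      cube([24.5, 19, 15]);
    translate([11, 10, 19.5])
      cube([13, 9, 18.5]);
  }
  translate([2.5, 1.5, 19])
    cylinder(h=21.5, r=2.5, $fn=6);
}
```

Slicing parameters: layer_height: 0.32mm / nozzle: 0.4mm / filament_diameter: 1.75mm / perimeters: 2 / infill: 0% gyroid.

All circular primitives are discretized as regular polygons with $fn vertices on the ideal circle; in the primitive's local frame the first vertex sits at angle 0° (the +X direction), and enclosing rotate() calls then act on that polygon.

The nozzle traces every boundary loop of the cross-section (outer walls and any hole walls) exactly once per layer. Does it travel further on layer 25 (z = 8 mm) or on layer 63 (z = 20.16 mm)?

Layer 25 (z = 8): the cube (footprint 16×16.5) is included at this height (perimeter 65.00 mm); the cube at (1, -1) is not intersected at this z (z outside [11.5, 26.5]); the cube at (11, 10) is absent (z outside [19.5, 38]); Taking the union: only the 16×16.5 cube is present, so the union is just that shape — boundary = 65.00 mm; the cylinder at (2.5, 1.5) is not intersected at this z (z outside [19, 40.5]); Subtracting the remaining from the first: none of the subtracted shapes is present at this height, so the result so far is unchanged — boundary = 65.00 mm. So its perimeter = 65.00 mm. Layer 63 (z = 20.16): the cube is absent (z outside [0, 20]); the 24.5×19 cube at (1, -1) contributes its full rectangle (perimeter 87.00 mm); the cube at (11, 10) (footprint 13×9) is included at this height (perimeter 44.00 mm); Taking the union: the regions partially overlap (shared area 104.00 mm²), so the edge portions inside another operand are dropped and the merged outline is re-measured after clipping — boundary = 89.00 mm; the cylinder at (2.5, 1.5): section is a regular 6-gon, circumradius r=2.5 (perimeter = 2·6·2.500·sin(180°/6) = 15.00 mm); Taking the first minus the rest: starting from that combined region, the r=2.5 cylinder at (2.5, 1.5) partially overlaps it — only the 14.51 mm² overlap (of its 16.24 mm²) is removed, clipping the outline — boundary = 96.54 mm. So its perimeter = 96.54 mm. Layer 63 is larger (96.54 vs 65.00 mm).

layer 63 (z = 20.16 mm)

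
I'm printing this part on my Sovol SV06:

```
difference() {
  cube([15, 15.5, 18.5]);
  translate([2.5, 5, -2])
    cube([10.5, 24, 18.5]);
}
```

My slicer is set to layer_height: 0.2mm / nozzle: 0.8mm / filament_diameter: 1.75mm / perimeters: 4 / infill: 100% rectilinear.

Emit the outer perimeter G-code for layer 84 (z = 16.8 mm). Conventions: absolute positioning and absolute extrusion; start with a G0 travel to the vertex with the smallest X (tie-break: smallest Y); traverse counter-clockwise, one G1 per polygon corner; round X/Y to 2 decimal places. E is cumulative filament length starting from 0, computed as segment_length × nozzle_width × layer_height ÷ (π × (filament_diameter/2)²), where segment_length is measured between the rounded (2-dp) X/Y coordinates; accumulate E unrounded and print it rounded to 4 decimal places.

G0 X0.00 Y0.00 Z16.80
G1 X15.00 Y0.00 E0.9978
G1 X15.00 Y15.50 E2.0289
G1 X0.00 Y15.50 E3.0267
G1 X0.00 Y0.00 E4.0577

At z = 16.8 mm: the 15×15.5 cube contributes its full rectangle; the cube at (2.5, 5) does not reach this height (z outside [-2, 16.5]); Subtracting the remaining from the first: none of the subtracted shapes is present at this height, so the 15×15.5 cube is unchanged — 1 connected region. The outline is a single polygon with 4 vertices. Extrusion per mm of travel: 0.8 × 0.2 / (π × 0.875²) = 0.066520. Accumulating E over each segment gives final E = 4.0577.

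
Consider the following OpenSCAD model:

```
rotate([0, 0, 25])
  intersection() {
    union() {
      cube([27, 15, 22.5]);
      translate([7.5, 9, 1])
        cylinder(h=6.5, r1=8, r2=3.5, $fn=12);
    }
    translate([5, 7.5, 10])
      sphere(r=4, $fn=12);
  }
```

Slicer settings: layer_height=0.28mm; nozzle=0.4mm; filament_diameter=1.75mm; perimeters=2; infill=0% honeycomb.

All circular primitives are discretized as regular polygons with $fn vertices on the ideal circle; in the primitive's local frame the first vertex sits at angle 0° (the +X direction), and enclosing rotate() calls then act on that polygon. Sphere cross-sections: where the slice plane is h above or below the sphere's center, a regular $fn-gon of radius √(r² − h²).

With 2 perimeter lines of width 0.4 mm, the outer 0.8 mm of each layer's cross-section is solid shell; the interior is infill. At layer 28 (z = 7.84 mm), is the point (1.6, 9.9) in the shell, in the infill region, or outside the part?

At z = 7.84 mm: the cube (footprint 27×15) is included at this height; the cone at (7.5, 9) is not intersected at this z (z outside [1, 7.5]); Taking the union: only the 27×15 cube is present, so the union is just that shape — 1 connected region; the r=4 sphere at (5, 7.5) contributes a regular 12-gon of circumradius √(4²−2.16²) = 3.367; Taking the intersection: the r=4 sphere at (5, 7.5) lies inside the result so far, so the common part is the r=4 sphere at (5, 7.5) itself — 1 connected region; (rotated 25° about Z; rotation is an isometry so areas/perimeters/island counts are preserved). Overall, the cross-section is a single solid region. Undo the 25° rotation: the query point maps to (5.634, 8.296) in the un-rotated model frame. The nearest boundary edge runs (6.68, 10.42)→(7.92, 9.18); distance from the point to it = 2.24 mm. The point is inside the cross-section and 2.24 mm from the nearest boundary — more than the 0.8 mm shell width (2 × 0.4), so it's in the infill interior.

infill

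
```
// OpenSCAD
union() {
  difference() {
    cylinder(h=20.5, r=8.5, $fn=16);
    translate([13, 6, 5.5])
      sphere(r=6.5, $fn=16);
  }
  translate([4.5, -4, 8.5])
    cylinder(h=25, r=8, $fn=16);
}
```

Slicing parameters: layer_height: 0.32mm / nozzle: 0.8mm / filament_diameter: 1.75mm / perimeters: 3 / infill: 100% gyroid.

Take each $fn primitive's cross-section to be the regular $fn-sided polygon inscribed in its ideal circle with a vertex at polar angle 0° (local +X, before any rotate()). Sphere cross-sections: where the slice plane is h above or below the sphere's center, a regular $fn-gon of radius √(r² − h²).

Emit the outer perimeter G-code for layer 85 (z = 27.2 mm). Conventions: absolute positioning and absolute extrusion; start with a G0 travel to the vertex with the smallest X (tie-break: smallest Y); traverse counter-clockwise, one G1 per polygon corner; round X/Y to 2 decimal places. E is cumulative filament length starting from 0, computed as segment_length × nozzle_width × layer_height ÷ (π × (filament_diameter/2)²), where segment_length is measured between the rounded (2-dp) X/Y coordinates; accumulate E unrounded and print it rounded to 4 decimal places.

At z = 27.2 mm: the cylinder does not reach this height (z outside [0, 20.5]); the sphere at (13, 6) is absent (|z−center|=21.700 > r=6.5); Subtracting the remaining from the first: the first operand is absent here, so nothing remains; the r=8 cylinder at (4.5, -4) contributes a regular 16-gon of circumradius 8; Merging all regions: only the r=8 cylinder at (4.5, -4) is present, so the union is just that shape — 1 connected region. The outline is a single polygon with 16 vertices. Extrusion per mm of travel: 0.8 × 0.32 / (π × 0.875²) = 0.106432. Accumulating E over each segment gives final E = 5.3158.

G0 X-3.50 Y-4.00 Z27.20
G1 X-2.89 Y-7.06 E0.3321
G1 X-1.16 Y-9.66 E0.6645
G1 X1.44 Y-11.39 E0.9969
G1 X4.50 Y-12.00 E1.3290
G1 X7.56 Y-11.39 E1.6610
G1 X10.16 Y-9.66 E1.9934
G1 X11.89 Y-7.06 E2.3258
G1 X12.50 Y-4.00 E2.6579
G1 X11.89 Y-0.94 E2.9900
G1 X10.16 Y1.66 E3.3224
G1 X7.56 Y3.39 E3.6548
G1 X4.50 Y4.00 E3.9869
G1 X1.44 Y3.39 E4.3189
G1 X-1.16 Y1.66 E4.6513
G1 X-2.89 Y-0.94 E4.9837
G1 X-3.50 Y-4.00 E5.3158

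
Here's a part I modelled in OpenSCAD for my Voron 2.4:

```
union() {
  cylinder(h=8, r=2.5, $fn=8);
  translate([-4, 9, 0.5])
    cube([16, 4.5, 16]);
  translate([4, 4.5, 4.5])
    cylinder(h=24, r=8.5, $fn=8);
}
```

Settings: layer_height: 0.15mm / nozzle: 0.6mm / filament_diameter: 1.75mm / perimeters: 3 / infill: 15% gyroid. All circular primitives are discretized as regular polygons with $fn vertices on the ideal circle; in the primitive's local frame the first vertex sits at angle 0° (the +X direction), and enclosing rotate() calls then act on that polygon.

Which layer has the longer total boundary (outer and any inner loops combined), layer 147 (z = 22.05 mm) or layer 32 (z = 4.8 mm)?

layer 32 (z = 4.8 mm)

Layer 147 (z = 22.05): the cylinder is not intersected at this z (z outside [0, 8]); the cube at (-4, 9) does not reach this height (z outside [0.5, 16.5]); the r=8.5 cylinder at (4, 4.5) gives a regular 8-gon of circumradius 8.5 (constant along its height) (perimeter = 2·8·8.500·sin(180°/8) = 52.04 mm); Combining (union): only the r=8.5 cylinder at (4, 4.5) is present, so the union is just that shape — boundary = 52.04 mm. So its perimeter = 52.04 mm. Layer 32 (z = 4.8): the cylinder: section is a regular 8-gon, circumradius r=2.5 (perimeter = 2·8·2.500·sin(180°/8) = 15.31 mm); the cube at (-4, 9) (footprint 16×4.5) is included at this height (perimeter 41.00 mm); the r=8.5 cylinder at (4, 4.5) contributes a regular 8-gon of circumradius 8.5 (perimeter = 2·8·8.500·sin(180°/8) = 52.04 mm); Taking the union: the regions partially overlap (shared area 51.44 mm²), so the edge portions inside another operand are dropped and the merged outline is re-measured after clipping — boundary = 63.61 mm. So its perimeter = 63.61 mm. Layer 32 is larger (63.61 vs 52.04 mm).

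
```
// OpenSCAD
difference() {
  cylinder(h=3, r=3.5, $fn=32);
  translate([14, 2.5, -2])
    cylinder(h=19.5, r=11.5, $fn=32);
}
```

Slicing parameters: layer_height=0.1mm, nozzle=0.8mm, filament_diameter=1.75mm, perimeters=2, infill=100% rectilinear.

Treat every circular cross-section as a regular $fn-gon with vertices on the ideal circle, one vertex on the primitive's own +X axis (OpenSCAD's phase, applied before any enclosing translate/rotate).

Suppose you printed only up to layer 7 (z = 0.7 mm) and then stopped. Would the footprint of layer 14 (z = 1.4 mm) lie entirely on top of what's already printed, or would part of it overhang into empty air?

entirely on top

Compare the two slices. At z = 0.7: the r=3.5 cylinder gives a regular 32-gon of circumradius 3.5 (constant along its height) (area = (32/2)·3.500²·sin(360°/32) = 38.24 mm²); the r=11.5 cylinder at (14, 2.5) contributes a regular 32-gon of circumradius 11.5 (area = (32/2)·11.500²·sin(360°/32) = 412.81 mm²); After the difference (first − rest): starting from the r=3.5 cylinder (38.24 mm²), the r=11.5 cylinder at (14, 2.5) partially overlaps it — only the 1.88 mm² overlap (of its 412.81 mm²) is removed, clipping the outline — area = 36.36 mm². At z = 1.4: the cylinder: section is a regular 32-gon, circumradius r=3.5 (area = (32/2)·3.500²·sin(360°/32) = 38.24 mm²); the r=11.5 cylinder at (14, 2.5) contributes a regular 32-gon of circumradius 11.5 (area = (32/2)·11.500²·sin(360°/32) = 412.81 mm²); After the difference (first − rest): starting from the r=3.5 cylinder (38.24 mm²), the r=11.5 cylinder at (14, 2.5) partially overlaps it — only the 1.88 mm² overlap (of its 412.81 mm²) is removed, clipping the outline — area = 36.36 mm². Checking containment: the cross-section at z = 1.4 is a subset of the cross-section at z = 0.7.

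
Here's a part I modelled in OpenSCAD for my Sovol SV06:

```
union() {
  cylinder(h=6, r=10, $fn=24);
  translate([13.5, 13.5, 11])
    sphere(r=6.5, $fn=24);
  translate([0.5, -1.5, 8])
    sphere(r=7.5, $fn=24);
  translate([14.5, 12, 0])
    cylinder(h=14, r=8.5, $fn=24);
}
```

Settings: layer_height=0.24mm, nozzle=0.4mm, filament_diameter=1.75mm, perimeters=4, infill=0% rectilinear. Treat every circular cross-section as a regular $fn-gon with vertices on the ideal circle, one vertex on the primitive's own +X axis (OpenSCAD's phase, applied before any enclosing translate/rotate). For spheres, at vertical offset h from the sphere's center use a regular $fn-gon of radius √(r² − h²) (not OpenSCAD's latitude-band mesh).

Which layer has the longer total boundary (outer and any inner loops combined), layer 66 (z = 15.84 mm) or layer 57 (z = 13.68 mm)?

layer 57 (z = 13.68 mm)

Layer 66 (z = 15.84): the cylinder is absent (z outside [0, 6]); the r=6.5 sphere at (13.5, 13.5) slices to a regular 24-gon of circumradius 4.339 (√(r²−h²) with h=4.84 from center) (perimeter = 2·24·4.339·sin(180°/24) = 27.18 mm); the sphere at (0.5, -1.5) is absent (|z−center|=7.840 > r=7.5); the cylinder at (14.5, 12) does not reach this height (z outside [0, 14]); Taking the union: only the r=6.5 sphere at (13.5, 13.5) is present, so the union is just that shape — boundary = 27.18 mm. So its perimeter = 27.18 mm. Layer 57 (z = 13.68): the cylinder is not intersected at this z (z outside [0, 6]); the sphere at (13.5, 13.5): section is a regular 24-gon, circumradius = √(r²−h²) = √(6.5²−2.68²) = 5.922 (perimeter = 2·24·5.922·sin(180°/24) = 37.10 mm); the sphere at (0.5, -1.5): section is a regular 24-gon, circumradius = √(r²−h²) = √(7.5²−5.68²) = 4.898 (perimeter = 2·24·4.898·sin(180°/24) = 30.69 mm); the cylinder at (14.5, 12): section is a regular 24-gon, circumradius r=8.5 (perimeter = 2·24·8.500·sin(180°/24) = 53.25 mm); Taking the union: the regions partially overlap (shared area 108.91 mm²), so the edge portions inside another operand are dropped and the merged outline is re-measured after clipping — boundary = 83.94 mm. So its perimeter = 83.94 mm. Layer 57 is larger (83.94 vs 27.18 mm).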